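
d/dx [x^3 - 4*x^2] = x*(3*x - 8)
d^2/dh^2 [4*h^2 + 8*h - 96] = 8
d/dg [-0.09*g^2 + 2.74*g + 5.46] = 2.74 - 0.18*g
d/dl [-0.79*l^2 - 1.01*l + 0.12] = -1.58*l - 1.01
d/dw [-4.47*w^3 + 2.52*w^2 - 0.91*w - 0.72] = -13.41*w^2 + 5.04*w - 0.91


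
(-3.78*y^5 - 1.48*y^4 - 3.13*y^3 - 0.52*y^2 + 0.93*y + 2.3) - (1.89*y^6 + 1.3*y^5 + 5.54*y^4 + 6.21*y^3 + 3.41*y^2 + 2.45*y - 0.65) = -1.89*y^6 - 5.08*y^5 - 7.02*y^4 - 9.34*y^3 - 3.93*y^2 - 1.52*y + 2.95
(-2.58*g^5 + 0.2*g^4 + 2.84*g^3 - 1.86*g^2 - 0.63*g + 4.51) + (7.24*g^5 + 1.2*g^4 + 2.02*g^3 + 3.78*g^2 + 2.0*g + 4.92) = 4.66*g^5 + 1.4*g^4 + 4.86*g^3 + 1.92*g^2 + 1.37*g + 9.43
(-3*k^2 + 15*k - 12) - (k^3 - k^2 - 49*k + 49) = -k^3 - 2*k^2 + 64*k - 61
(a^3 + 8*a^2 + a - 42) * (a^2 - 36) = a^5 + 8*a^4 - 35*a^3 - 330*a^2 - 36*a + 1512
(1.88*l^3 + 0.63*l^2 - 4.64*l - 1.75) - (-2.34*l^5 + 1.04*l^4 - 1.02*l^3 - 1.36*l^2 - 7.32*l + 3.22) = 2.34*l^5 - 1.04*l^4 + 2.9*l^3 + 1.99*l^2 + 2.68*l - 4.97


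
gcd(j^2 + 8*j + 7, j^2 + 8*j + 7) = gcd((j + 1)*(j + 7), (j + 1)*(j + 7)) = j^2 + 8*j + 7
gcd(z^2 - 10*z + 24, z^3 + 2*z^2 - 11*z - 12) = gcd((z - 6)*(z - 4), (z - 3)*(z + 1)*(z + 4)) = 1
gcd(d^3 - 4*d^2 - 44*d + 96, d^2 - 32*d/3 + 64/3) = d - 8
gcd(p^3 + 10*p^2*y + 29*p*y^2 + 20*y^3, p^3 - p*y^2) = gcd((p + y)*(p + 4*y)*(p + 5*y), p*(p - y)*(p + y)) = p + y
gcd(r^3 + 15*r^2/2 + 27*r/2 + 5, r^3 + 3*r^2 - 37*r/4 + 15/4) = r + 5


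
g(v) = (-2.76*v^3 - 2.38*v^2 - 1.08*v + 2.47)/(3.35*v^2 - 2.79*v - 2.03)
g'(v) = (2.79 - 6.7*v)*(-2.76*v^3 - 2.38*v^2 - 1.08*v + 2.47)/(3.35*v^2 - 2.79*v - 2.03)^2 + (-8.28*v^2 - 4.76*v - 1.08)/(3.35*v^2 - 2.79*v - 2.03) = (-9.246*v^4 + 15.4008*v^3 + 27.0666*v^2 - 6.88620000000001*v + 9.0837)/(11.2225*v^4 - 18.693*v^3 - 5.8169*v^2 + 11.3274*v + 4.1209)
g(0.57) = -0.23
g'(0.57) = 2.47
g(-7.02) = 4.64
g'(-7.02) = -0.79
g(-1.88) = 0.96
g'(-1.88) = -0.44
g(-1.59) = 0.85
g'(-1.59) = -0.28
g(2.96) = -4.89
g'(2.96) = -0.23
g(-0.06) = -1.37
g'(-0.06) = 2.80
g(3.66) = -5.17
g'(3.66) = -0.52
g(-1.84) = 0.94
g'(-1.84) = -0.42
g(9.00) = -9.06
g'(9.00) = -0.79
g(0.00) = -1.22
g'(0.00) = 2.20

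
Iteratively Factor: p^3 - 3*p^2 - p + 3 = (p - 3)*(p^2 - 1) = (p - 3)*(p + 1)*(p - 1)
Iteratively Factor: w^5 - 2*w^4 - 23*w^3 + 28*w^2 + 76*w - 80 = (w + 4)*(w^4 - 6*w^3 + w^2 + 24*w - 20) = (w + 2)*(w + 4)*(w^3 - 8*w^2 + 17*w - 10) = (w - 5)*(w + 2)*(w + 4)*(w^2 - 3*w + 2) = (w - 5)*(w - 1)*(w + 2)*(w + 4)*(w - 2)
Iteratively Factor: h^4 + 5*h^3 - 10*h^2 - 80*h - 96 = (h + 3)*(h^3 + 2*h^2 - 16*h - 32) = (h + 2)*(h + 3)*(h^2 - 16) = (h - 4)*(h + 2)*(h + 3)*(h + 4)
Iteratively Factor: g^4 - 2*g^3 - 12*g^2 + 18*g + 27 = (g + 1)*(g^3 - 3*g^2 - 9*g + 27) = (g + 1)*(g + 3)*(g^2 - 6*g + 9) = (g - 3)*(g + 1)*(g + 3)*(g - 3)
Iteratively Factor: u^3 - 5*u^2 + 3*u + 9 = (u + 1)*(u^2 - 6*u + 9) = (u - 3)*(u + 1)*(u - 3)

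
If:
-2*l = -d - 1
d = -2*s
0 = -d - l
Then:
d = -1/3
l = 1/3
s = 1/6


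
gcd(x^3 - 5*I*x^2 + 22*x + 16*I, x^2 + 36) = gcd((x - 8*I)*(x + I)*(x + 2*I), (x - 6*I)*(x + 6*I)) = 1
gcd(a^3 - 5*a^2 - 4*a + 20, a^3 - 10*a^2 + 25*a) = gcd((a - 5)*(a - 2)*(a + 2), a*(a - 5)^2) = a - 5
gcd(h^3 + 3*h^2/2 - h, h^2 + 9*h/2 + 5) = h + 2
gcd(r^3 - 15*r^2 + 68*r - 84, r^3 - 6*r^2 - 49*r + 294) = r^2 - 13*r + 42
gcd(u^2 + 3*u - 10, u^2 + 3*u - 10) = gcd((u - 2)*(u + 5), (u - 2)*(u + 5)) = u^2 + 3*u - 10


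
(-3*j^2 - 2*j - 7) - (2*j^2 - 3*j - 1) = -5*j^2 + j - 6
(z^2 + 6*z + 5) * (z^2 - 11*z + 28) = z^4 - 5*z^3 - 33*z^2 + 113*z + 140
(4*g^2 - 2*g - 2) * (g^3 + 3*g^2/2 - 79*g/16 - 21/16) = 4*g^5 + 4*g^4 - 99*g^3/4 + 13*g^2/8 + 25*g/2 + 21/8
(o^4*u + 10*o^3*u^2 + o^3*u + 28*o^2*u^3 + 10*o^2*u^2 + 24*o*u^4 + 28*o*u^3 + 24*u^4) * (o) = o^5*u + 10*o^4*u^2 + o^4*u + 28*o^3*u^3 + 10*o^3*u^2 + 24*o^2*u^4 + 28*o^2*u^3 + 24*o*u^4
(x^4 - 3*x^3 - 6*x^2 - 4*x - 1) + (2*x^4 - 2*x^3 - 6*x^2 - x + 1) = 3*x^4 - 5*x^3 - 12*x^2 - 5*x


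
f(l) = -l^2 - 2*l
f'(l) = -2*l - 2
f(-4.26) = -9.63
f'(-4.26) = 6.52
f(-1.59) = 0.65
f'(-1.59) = 1.18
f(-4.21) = -9.30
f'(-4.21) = 6.42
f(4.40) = -28.16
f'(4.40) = -10.80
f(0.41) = -0.99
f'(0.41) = -2.82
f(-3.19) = -3.80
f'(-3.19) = 4.38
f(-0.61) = 0.85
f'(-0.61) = -0.78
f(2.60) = -11.96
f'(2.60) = -7.20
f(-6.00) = -24.00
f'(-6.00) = 10.00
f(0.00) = 0.00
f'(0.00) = -2.00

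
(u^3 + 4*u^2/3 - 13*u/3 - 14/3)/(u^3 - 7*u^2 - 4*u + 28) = (3*u^2 + 10*u + 7)/(3*(u^2 - 5*u - 14))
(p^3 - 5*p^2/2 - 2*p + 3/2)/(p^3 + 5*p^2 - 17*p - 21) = (p - 1/2)/(p + 7)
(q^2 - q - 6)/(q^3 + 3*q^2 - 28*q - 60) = (q - 3)/(q^2 + q - 30)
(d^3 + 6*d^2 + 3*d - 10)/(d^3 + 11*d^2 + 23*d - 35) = (d + 2)/(d + 7)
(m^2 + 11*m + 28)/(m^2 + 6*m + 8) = (m + 7)/(m + 2)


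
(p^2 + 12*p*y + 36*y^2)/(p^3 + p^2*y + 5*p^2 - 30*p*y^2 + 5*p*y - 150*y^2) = (-p - 6*y)/(-p^2 + 5*p*y - 5*p + 25*y)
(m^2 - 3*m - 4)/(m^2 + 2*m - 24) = (m + 1)/(m + 6)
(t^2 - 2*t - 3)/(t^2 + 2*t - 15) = (t + 1)/(t + 5)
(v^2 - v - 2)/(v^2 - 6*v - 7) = (v - 2)/(v - 7)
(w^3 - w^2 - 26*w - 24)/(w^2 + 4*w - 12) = (w^3 - w^2 - 26*w - 24)/(w^2 + 4*w - 12)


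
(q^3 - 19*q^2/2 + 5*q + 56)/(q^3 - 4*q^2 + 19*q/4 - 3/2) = 2*(2*q^3 - 19*q^2 + 10*q + 112)/(4*q^3 - 16*q^2 + 19*q - 6)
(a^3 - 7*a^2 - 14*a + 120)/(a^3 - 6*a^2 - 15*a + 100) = (a - 6)/(a - 5)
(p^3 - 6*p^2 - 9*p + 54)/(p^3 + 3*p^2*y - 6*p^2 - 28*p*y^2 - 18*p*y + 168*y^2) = (9 - p^2)/(-p^2 - 3*p*y + 28*y^2)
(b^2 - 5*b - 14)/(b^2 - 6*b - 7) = (b + 2)/(b + 1)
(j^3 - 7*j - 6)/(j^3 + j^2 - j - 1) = (j^2 - j - 6)/(j^2 - 1)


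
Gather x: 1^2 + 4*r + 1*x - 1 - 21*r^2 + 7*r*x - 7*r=-21*r^2 - 3*r + x*(7*r + 1)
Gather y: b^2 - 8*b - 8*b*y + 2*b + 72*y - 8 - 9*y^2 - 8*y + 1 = b^2 - 6*b - 9*y^2 + y*(64 - 8*b) - 7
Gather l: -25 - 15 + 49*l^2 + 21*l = 49*l^2 + 21*l - 40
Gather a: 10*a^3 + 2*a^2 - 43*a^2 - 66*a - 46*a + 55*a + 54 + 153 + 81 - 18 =10*a^3 - 41*a^2 - 57*a + 270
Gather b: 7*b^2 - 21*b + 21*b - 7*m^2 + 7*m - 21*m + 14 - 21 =7*b^2 - 7*m^2 - 14*m - 7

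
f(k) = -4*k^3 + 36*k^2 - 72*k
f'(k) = -12*k^2 + 72*k - 72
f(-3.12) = 696.56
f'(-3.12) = -413.45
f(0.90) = -38.56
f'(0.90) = -16.92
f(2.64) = -12.77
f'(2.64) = 34.44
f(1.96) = -32.94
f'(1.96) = 23.02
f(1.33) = -41.49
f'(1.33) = 2.53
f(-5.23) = 1933.49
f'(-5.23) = -776.79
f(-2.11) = 349.77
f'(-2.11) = -277.35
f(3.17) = 6.10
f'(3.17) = 35.65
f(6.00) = 0.00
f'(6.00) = -72.00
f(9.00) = -648.00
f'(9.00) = -396.00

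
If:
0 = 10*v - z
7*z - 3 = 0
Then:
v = 3/70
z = 3/7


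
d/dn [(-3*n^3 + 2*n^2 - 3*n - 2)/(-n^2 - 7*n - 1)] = (3*n^4 + 42*n^3 - 8*n^2 - 8*n - 11)/(n^4 + 14*n^3 + 51*n^2 + 14*n + 1)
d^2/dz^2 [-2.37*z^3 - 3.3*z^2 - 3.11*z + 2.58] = -14.22*z - 6.6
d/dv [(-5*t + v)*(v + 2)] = -5*t + 2*v + 2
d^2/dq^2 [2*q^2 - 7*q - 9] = 4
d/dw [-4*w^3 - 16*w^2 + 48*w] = -12*w^2 - 32*w + 48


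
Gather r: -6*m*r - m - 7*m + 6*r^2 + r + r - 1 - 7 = -8*m + 6*r^2 + r*(2 - 6*m) - 8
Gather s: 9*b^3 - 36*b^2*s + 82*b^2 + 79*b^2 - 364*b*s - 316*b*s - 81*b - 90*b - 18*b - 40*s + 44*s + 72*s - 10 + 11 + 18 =9*b^3 + 161*b^2 - 189*b + s*(-36*b^2 - 680*b + 76) + 19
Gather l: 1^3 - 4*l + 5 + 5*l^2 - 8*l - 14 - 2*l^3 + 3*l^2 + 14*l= -2*l^3 + 8*l^2 + 2*l - 8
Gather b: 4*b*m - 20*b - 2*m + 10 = b*(4*m - 20) - 2*m + 10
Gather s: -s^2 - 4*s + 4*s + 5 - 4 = 1 - s^2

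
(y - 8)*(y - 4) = y^2 - 12*y + 32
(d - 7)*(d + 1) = d^2 - 6*d - 7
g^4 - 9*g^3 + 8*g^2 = g^2*(g - 8)*(g - 1)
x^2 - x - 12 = (x - 4)*(x + 3)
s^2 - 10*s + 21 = (s - 7)*(s - 3)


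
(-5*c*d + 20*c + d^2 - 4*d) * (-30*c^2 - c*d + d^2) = 150*c^3*d - 600*c^3 - 25*c^2*d^2 + 100*c^2*d - 6*c*d^3 + 24*c*d^2 + d^4 - 4*d^3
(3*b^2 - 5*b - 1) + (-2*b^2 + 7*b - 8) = b^2 + 2*b - 9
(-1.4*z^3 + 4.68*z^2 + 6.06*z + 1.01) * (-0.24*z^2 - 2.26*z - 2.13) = 0.336*z^5 + 2.0408*z^4 - 9.0492*z^3 - 23.9064*z^2 - 15.1904*z - 2.1513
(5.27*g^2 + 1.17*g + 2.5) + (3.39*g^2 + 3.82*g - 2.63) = 8.66*g^2 + 4.99*g - 0.13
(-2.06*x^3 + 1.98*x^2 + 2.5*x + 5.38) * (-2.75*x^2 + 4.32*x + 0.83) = 5.665*x^5 - 14.3442*x^4 - 0.0311999999999983*x^3 - 2.3516*x^2 + 25.3166*x + 4.4654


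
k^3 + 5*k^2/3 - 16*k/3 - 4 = (k - 2)*(k + 2/3)*(k + 3)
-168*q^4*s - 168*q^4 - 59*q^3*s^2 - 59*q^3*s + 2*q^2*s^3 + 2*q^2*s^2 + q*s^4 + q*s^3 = (-8*q + s)*(3*q + s)*(7*q + s)*(q*s + q)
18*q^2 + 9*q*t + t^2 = (3*q + t)*(6*q + t)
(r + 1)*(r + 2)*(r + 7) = r^3 + 10*r^2 + 23*r + 14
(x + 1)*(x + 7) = x^2 + 8*x + 7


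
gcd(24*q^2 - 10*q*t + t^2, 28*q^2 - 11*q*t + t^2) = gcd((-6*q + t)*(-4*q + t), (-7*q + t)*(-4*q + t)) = 4*q - t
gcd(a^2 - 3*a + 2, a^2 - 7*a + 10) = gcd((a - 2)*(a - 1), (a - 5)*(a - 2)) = a - 2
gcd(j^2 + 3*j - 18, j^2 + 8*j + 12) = j + 6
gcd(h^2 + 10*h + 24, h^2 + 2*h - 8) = h + 4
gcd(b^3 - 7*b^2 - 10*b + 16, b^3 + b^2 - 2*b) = b^2 + b - 2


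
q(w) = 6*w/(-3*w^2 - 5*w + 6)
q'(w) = 6*w*(6*w + 5)/(-3*w^2 - 5*w + 6)^2 + 6/(-3*w^2 - 5*w + 6)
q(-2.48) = 290.62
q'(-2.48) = 55964.36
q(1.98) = -0.76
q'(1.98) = 0.43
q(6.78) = -0.25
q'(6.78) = 0.03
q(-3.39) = 1.76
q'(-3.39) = 1.83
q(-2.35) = -11.92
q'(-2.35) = 96.84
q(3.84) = -0.40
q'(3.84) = 0.09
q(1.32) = -1.36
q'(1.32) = 1.98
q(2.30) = -0.65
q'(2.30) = 0.29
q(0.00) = 0.00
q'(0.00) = 1.00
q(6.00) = -0.27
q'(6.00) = 0.04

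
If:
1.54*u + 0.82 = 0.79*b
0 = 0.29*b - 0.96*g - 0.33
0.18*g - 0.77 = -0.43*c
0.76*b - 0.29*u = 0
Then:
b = -0.25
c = 1.97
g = -0.42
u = -0.66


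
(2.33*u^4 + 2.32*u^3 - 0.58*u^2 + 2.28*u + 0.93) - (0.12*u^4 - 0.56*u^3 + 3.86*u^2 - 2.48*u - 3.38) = 2.21*u^4 + 2.88*u^3 - 4.44*u^2 + 4.76*u + 4.31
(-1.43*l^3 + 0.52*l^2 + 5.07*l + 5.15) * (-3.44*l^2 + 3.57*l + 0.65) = 4.9192*l^5 - 6.8939*l^4 - 16.5139*l^3 + 0.721900000000002*l^2 + 21.681*l + 3.3475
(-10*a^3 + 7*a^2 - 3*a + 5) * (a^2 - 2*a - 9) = -10*a^5 + 27*a^4 + 73*a^3 - 52*a^2 + 17*a - 45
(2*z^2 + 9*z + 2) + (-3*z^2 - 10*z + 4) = -z^2 - z + 6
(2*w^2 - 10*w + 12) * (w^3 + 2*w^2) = 2*w^5 - 6*w^4 - 8*w^3 + 24*w^2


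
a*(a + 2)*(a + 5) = a^3 + 7*a^2 + 10*a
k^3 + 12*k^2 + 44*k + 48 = (k + 2)*(k + 4)*(k + 6)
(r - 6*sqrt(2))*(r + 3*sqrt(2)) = r^2 - 3*sqrt(2)*r - 36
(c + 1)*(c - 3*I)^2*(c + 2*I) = c^4 + c^3 - 4*I*c^3 + 3*c^2 - 4*I*c^2 + 3*c - 18*I*c - 18*I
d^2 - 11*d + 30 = (d - 6)*(d - 5)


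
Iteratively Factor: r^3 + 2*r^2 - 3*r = (r - 1)*(r^2 + 3*r) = r*(r - 1)*(r + 3)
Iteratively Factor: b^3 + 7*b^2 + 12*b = (b)*(b^2 + 7*b + 12) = b*(b + 4)*(b + 3)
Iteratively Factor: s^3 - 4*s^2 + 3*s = (s - 1)*(s^2 - 3*s) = (s - 3)*(s - 1)*(s)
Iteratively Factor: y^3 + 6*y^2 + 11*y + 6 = (y + 1)*(y^2 + 5*y + 6) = (y + 1)*(y + 3)*(y + 2)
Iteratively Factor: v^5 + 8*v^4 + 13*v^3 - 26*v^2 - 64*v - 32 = (v + 4)*(v^4 + 4*v^3 - 3*v^2 - 14*v - 8) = (v + 1)*(v + 4)*(v^3 + 3*v^2 - 6*v - 8) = (v + 1)*(v + 4)^2*(v^2 - v - 2) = (v + 1)^2*(v + 4)^2*(v - 2)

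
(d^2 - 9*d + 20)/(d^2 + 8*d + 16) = (d^2 - 9*d + 20)/(d^2 + 8*d + 16)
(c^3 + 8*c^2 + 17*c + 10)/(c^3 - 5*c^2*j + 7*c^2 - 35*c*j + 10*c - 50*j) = (c + 1)/(c - 5*j)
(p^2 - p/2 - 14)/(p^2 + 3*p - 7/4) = 2*(p - 4)/(2*p - 1)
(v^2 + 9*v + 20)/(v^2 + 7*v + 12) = (v + 5)/(v + 3)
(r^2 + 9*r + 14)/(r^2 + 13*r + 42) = (r + 2)/(r + 6)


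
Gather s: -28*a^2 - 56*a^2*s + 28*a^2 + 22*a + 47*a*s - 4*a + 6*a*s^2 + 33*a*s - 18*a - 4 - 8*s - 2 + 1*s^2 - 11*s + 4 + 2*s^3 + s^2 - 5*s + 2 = 2*s^3 + s^2*(6*a + 2) + s*(-56*a^2 + 80*a - 24)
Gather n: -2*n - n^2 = -n^2 - 2*n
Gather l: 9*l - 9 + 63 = 9*l + 54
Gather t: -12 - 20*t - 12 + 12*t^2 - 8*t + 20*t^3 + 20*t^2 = 20*t^3 + 32*t^2 - 28*t - 24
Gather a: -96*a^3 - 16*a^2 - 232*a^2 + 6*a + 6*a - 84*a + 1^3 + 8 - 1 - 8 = -96*a^3 - 248*a^2 - 72*a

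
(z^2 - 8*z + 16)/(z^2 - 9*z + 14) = (z^2 - 8*z + 16)/(z^2 - 9*z + 14)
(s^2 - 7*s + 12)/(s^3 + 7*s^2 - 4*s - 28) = (s^2 - 7*s + 12)/(s^3 + 7*s^2 - 4*s - 28)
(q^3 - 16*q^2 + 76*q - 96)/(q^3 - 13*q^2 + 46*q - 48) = (q - 6)/(q - 3)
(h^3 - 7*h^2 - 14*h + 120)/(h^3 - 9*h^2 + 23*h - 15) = (h^2 - 2*h - 24)/(h^2 - 4*h + 3)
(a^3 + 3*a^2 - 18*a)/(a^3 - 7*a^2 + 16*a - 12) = a*(a + 6)/(a^2 - 4*a + 4)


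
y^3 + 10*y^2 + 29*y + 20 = (y + 1)*(y + 4)*(y + 5)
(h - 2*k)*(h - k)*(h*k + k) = h^3*k - 3*h^2*k^2 + h^2*k + 2*h*k^3 - 3*h*k^2 + 2*k^3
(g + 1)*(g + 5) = g^2 + 6*g + 5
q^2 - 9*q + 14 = (q - 7)*(q - 2)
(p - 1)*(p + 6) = p^2 + 5*p - 6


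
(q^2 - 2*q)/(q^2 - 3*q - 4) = q*(2 - q)/(-q^2 + 3*q + 4)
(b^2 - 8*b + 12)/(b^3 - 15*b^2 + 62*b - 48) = (b - 2)/(b^2 - 9*b + 8)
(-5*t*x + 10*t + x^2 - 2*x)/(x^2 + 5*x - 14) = (-5*t + x)/(x + 7)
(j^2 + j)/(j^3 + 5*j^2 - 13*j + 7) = j*(j + 1)/(j^3 + 5*j^2 - 13*j + 7)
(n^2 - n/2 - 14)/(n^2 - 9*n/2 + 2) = (2*n + 7)/(2*n - 1)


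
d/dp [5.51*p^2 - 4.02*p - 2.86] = 11.02*p - 4.02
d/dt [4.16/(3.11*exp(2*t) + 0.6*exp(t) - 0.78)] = (-25.8752*exp(t) - 2.496)*exp(t)/(3.11*exp(2*t) + 0.6*exp(t) - 0.78)^2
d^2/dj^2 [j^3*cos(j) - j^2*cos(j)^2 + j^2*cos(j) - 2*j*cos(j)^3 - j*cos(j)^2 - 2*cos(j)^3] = -j^3*cos(j) - 6*j^2*sin(j) - j^2*cos(j) + 2*j^2*cos(2*j) - 4*j*sin(j) + 4*j*sin(2*j) + 15*j*cos(j)/2 + 2*j*cos(2*j) + 9*j*cos(3*j)/2 + 3*sin(j) + 2*sin(2*j) + 3*sin(3*j) + 7*cos(j)/2 - cos(2*j) + 9*cos(3*j)/2 - 1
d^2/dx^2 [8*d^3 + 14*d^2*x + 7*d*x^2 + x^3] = 14*d + 6*x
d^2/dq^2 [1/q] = 2/q^3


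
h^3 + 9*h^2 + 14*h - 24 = (h - 1)*(h + 4)*(h + 6)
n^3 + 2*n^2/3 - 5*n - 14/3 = (n - 7/3)*(n + 1)*(n + 2)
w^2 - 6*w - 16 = (w - 8)*(w + 2)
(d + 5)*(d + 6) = d^2 + 11*d + 30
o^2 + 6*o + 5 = (o + 1)*(o + 5)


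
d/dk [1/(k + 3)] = -1/(k + 3)^2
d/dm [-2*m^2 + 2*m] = 2 - 4*m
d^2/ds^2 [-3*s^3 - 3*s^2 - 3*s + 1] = -18*s - 6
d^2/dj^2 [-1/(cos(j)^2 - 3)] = 2*(2*sin(j)^4 - 7*sin(j)^2 + 2)/(cos(j)^2 - 3)^3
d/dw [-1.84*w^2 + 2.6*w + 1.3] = 2.6 - 3.68*w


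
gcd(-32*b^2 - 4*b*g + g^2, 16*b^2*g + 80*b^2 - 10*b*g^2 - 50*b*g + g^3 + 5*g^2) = 8*b - g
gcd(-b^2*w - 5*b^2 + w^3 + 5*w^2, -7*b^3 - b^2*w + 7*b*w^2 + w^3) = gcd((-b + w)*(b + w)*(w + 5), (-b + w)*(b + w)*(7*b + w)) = -b^2 + w^2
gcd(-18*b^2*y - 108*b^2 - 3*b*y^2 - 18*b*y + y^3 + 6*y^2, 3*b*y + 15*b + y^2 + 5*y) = 3*b + y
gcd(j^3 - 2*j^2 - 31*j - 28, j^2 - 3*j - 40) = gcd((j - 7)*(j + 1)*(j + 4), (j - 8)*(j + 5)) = 1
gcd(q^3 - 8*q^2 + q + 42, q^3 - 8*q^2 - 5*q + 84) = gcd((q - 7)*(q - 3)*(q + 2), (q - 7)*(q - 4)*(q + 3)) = q - 7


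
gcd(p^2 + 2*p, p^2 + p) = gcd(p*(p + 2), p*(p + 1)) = p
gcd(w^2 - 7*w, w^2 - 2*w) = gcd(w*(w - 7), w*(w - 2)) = w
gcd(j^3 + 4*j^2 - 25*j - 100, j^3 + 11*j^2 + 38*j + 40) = j^2 + 9*j + 20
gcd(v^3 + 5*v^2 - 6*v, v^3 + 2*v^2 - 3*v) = v^2 - v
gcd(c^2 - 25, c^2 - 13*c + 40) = c - 5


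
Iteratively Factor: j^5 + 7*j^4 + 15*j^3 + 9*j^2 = (j + 3)*(j^4 + 4*j^3 + 3*j^2) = (j + 1)*(j + 3)*(j^3 + 3*j^2) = j*(j + 1)*(j + 3)*(j^2 + 3*j) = j^2*(j + 1)*(j + 3)*(j + 3)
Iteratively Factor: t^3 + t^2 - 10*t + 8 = (t + 4)*(t^2 - 3*t + 2) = (t - 2)*(t + 4)*(t - 1)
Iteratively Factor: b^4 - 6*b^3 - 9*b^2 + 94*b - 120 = (b - 3)*(b^3 - 3*b^2 - 18*b + 40) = (b - 3)*(b - 2)*(b^2 - b - 20) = (b - 3)*(b - 2)*(b + 4)*(b - 5)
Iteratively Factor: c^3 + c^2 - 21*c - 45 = (c + 3)*(c^2 - 2*c - 15) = (c + 3)^2*(c - 5)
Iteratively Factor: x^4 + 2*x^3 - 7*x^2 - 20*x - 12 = (x + 2)*(x^3 - 7*x - 6) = (x - 3)*(x + 2)*(x^2 + 3*x + 2) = (x - 3)*(x + 1)*(x + 2)*(x + 2)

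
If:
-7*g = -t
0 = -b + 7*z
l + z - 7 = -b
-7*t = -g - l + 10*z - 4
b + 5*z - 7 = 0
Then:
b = 49/12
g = 1/96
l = 7/3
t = 7/96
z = 7/12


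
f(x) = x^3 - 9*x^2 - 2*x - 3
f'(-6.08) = 218.34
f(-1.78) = -33.60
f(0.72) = -8.73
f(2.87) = -59.23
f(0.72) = -8.73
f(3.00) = -63.00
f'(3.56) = -28.06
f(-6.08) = -548.29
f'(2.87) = -28.95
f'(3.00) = -29.00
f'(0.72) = -13.40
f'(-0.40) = 5.68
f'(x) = 3*x^2 - 18*x - 2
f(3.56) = -79.06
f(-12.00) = -3003.00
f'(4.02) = -25.88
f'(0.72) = -13.40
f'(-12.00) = 646.00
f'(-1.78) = 39.55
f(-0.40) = -3.70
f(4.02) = -91.52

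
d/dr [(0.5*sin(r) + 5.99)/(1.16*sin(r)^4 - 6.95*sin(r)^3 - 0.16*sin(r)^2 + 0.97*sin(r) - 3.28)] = (-1.74*sin(r)^4 - 20.8436*sin(r)^3 + 124.9715*sin(r)^2 + 1.9168*sin(r) - 7.4503)*cos(r)/(1.3456*sin(r)^8 - 16.124*sin(r)^7 + 47.9313*sin(r)^6 + 4.4744*sin(r)^5 - 21.067*sin(r)^4 + 45.2816*sin(r)^3 + 1.9905*sin(r)^2 - 6.3632*sin(r) + 10.7584)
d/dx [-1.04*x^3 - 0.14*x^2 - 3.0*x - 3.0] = -3.12*x^2 - 0.28*x - 3.0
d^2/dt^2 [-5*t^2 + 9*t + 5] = -10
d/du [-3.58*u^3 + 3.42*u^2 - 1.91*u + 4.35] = -10.74*u^2 + 6.84*u - 1.91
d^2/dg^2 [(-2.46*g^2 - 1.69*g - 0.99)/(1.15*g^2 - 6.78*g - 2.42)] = (3.5527136788005e-15*g^4 - 42.83129*g^3 - 48.93273*g^2 + 18.09456*g - 69.883572)/(1.520875*g^6 - 26.89965*g^5 + 148.98963*g^4 - 198.453312*g^3 - 313.526004*g^2 - 119.119176*g - 14.172488)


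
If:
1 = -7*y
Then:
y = -1/7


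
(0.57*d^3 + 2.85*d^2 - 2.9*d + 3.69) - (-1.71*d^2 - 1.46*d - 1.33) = 0.57*d^3 + 4.56*d^2 - 1.44*d + 5.02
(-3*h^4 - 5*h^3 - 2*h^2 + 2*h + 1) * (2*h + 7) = -6*h^5 - 31*h^4 - 39*h^3 - 10*h^2 + 16*h + 7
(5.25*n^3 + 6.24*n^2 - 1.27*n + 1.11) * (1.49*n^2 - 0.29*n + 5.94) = 7.8225*n^5 + 7.7751*n^4 + 27.4831*n^3 + 39.0878*n^2 - 7.8657*n + 6.5934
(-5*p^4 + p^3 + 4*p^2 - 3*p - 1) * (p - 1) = -5*p^5 + 6*p^4 + 3*p^3 - 7*p^2 + 2*p + 1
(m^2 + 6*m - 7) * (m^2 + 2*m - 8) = m^4 + 8*m^3 - 3*m^2 - 62*m + 56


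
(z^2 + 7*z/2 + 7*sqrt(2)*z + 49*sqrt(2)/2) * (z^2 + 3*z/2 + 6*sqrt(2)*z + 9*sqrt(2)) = z^4 + 5*z^3 + 13*sqrt(2)*z^3 + 357*z^2/4 + 65*sqrt(2)*z^2 + 273*sqrt(2)*z/4 + 420*z + 441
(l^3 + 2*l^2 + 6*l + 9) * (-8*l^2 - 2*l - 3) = -8*l^5 - 18*l^4 - 55*l^3 - 90*l^2 - 36*l - 27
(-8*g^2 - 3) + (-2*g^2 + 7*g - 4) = -10*g^2 + 7*g - 7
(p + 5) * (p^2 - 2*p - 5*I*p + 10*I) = p^3 + 3*p^2 - 5*I*p^2 - 10*p - 15*I*p + 50*I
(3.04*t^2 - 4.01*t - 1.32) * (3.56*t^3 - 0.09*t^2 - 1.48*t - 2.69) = 10.8224*t^5 - 14.5492*t^4 - 8.8375*t^3 - 2.124*t^2 + 12.7405*t + 3.5508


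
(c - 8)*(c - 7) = c^2 - 15*c + 56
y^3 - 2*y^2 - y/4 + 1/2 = (y - 2)*(y - 1/2)*(y + 1/2)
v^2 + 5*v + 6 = (v + 2)*(v + 3)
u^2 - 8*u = u*(u - 8)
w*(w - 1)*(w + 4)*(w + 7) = w^4 + 10*w^3 + 17*w^2 - 28*w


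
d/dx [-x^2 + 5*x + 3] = 5 - 2*x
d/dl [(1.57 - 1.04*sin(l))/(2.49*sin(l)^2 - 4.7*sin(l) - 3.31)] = (2.5896*sin(l)^2 - 7.8186*sin(l) + 10.8214)*cos(l)/(6.2001*sin(l)^4 - 23.406*sin(l)^3 + 5.6062*sin(l)^2 + 31.114*sin(l) + 10.9561)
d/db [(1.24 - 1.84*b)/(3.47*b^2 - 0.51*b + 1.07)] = (6.3848*b^2 - 8.6056*b - 1.3364)/(12.0409*b^4 - 3.5394*b^3 + 7.6859*b^2 - 1.0914*b + 1.1449)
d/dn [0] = 0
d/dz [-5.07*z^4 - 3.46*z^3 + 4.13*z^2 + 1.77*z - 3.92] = -20.28*z^3 - 10.38*z^2 + 8.26*z + 1.77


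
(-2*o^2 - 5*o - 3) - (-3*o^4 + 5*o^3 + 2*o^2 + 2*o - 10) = 3*o^4 - 5*o^3 - 4*o^2 - 7*o + 7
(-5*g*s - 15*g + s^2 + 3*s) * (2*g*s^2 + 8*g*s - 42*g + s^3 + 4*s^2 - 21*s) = -10*g^2*s^3 - 70*g^2*s^2 + 90*g^2*s + 630*g^2 - 3*g*s^4 - 21*g*s^3 + 27*g*s^2 + 189*g*s + s^5 + 7*s^4 - 9*s^3 - 63*s^2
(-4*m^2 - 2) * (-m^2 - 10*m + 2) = 4*m^4 + 40*m^3 - 6*m^2 + 20*m - 4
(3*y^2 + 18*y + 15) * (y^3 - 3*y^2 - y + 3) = 3*y^5 + 9*y^4 - 42*y^3 - 54*y^2 + 39*y + 45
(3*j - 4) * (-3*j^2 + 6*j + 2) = -9*j^3 + 30*j^2 - 18*j - 8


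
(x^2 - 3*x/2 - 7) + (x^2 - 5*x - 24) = 2*x^2 - 13*x/2 - 31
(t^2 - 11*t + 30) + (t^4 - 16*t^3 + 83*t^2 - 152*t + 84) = t^4 - 16*t^3 + 84*t^2 - 163*t + 114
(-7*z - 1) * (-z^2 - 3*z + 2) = 7*z^3 + 22*z^2 - 11*z - 2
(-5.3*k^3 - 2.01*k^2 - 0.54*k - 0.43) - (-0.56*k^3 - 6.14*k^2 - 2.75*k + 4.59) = -4.74*k^3 + 4.13*k^2 + 2.21*k - 5.02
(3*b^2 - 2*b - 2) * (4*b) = 12*b^3 - 8*b^2 - 8*b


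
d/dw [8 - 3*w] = -3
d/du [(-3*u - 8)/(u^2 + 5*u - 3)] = (3*u^2 + 16*u + 49)/(u^4 + 10*u^3 + 19*u^2 - 30*u + 9)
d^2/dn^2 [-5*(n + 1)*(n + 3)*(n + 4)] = -30*n - 80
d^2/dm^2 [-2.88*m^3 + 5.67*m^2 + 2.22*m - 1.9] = 11.34 - 17.28*m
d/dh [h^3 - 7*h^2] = h*(3*h - 14)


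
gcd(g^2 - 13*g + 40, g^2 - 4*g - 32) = g - 8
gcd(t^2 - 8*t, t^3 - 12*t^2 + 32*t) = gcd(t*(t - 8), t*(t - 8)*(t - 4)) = t^2 - 8*t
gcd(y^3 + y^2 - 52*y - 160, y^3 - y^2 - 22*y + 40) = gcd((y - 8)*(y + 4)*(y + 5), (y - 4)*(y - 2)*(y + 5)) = y + 5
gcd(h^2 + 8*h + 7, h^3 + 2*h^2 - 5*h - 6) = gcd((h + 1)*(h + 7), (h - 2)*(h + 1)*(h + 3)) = h + 1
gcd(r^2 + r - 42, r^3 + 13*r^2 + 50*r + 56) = r + 7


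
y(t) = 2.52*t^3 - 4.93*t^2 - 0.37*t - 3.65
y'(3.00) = 38.09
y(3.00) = 18.91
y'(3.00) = 38.09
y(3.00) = 18.91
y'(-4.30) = 181.81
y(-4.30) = -293.57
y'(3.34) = 51.03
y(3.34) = 34.01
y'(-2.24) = 59.65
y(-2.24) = -55.88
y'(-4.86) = 226.11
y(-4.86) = -407.57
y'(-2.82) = 87.56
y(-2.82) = -98.32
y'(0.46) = -3.31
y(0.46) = -4.62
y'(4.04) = 83.19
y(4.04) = 80.56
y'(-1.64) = 36.13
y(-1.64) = -27.42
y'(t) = 7.56*t^2 - 9.86*t - 0.37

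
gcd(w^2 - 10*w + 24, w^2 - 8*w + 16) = w - 4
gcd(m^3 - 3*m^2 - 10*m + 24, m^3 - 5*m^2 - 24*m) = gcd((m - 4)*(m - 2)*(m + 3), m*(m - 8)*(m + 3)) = m + 3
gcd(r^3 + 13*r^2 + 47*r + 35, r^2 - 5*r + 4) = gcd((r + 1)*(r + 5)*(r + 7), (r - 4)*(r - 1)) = 1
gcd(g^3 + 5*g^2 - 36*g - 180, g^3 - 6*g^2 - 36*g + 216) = g^2 - 36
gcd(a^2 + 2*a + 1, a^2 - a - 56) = 1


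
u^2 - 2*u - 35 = (u - 7)*(u + 5)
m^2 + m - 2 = (m - 1)*(m + 2)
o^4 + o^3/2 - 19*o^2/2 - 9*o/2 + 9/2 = (o - 3)*(o - 1/2)*(o + 1)*(o + 3)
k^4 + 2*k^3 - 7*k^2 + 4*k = k*(k - 1)^2*(k + 4)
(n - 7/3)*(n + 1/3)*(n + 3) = n^3 + n^2 - 61*n/9 - 7/3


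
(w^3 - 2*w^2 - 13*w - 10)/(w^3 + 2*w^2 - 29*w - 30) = (w + 2)/(w + 6)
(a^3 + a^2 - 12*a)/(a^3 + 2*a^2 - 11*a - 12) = a/(a + 1)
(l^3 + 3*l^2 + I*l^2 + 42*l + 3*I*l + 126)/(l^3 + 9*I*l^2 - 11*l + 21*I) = (l^2 + l*(3 - 6*I) - 18*I)/(l^2 + 2*I*l + 3)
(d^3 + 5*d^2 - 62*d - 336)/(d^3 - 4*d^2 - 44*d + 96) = (d + 7)/(d - 2)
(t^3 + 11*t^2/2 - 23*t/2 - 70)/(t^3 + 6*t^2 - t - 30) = (t^2 + t/2 - 14)/(t^2 + t - 6)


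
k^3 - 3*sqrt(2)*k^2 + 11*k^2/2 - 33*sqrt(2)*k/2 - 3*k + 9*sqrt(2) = (k - 1/2)*(k + 6)*(k - 3*sqrt(2))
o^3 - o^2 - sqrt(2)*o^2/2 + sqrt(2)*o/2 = o*(o - 1)*(o - sqrt(2)/2)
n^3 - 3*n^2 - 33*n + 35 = (n - 7)*(n - 1)*(n + 5)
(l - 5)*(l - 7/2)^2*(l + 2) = l^4 - 10*l^3 + 93*l^2/4 + 133*l/4 - 245/2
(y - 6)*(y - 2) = y^2 - 8*y + 12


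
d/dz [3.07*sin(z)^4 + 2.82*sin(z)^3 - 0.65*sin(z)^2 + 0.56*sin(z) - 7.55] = (12.28*sin(z)^3 + 8.46*sin(z)^2 - 1.3*sin(z) + 0.56)*cos(z)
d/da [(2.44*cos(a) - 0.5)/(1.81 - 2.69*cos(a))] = -3.0714*sin(a)/(2.69*cos(a) - 1.81)^2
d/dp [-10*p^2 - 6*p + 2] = -20*p - 6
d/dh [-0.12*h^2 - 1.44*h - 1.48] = -0.24*h - 1.44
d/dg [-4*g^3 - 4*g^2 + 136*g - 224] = -12*g^2 - 8*g + 136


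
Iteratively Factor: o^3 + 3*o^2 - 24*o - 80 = (o + 4)*(o^2 - o - 20) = (o - 5)*(o + 4)*(o + 4)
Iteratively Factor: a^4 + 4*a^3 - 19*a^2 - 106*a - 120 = (a + 4)*(a^3 - 19*a - 30) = (a - 5)*(a + 4)*(a^2 + 5*a + 6) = (a - 5)*(a + 3)*(a + 4)*(a + 2)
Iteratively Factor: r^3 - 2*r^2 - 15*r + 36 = (r - 3)*(r^2 + r - 12) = (r - 3)^2*(r + 4)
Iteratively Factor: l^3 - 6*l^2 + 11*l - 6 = (l - 1)*(l^2 - 5*l + 6) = (l - 2)*(l - 1)*(l - 3)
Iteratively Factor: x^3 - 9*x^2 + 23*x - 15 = (x - 5)*(x^2 - 4*x + 3) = (x - 5)*(x - 1)*(x - 3)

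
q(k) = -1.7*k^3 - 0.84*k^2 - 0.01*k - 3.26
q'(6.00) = -193.69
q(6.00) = -400.76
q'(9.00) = -428.23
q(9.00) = -1310.69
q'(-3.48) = -55.93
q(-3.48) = 58.25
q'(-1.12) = -4.53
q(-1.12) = -1.91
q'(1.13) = -8.42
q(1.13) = -6.80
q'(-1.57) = -9.94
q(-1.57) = 1.26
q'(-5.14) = -126.11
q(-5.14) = 205.45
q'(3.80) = -80.04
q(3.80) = -108.71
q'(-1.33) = -6.80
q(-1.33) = -0.73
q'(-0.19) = 0.13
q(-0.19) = -3.28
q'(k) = -5.1*k^2 - 1.68*k - 0.01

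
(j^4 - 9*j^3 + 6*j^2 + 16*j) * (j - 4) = j^5 - 13*j^4 + 42*j^3 - 8*j^2 - 64*j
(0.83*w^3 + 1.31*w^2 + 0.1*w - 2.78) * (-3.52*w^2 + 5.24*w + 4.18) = -2.9216*w^5 - 0.262*w^4 + 9.9818*w^3 + 15.7854*w^2 - 14.1492*w - 11.6204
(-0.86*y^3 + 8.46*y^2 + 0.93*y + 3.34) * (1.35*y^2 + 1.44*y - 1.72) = -1.161*y^5 + 10.1826*y^4 + 14.9171*y^3 - 8.703*y^2 + 3.21*y - 5.7448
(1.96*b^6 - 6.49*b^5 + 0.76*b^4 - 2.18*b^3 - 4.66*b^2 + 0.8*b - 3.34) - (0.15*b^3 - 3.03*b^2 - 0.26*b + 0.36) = 1.96*b^6 - 6.49*b^5 + 0.76*b^4 - 2.33*b^3 - 1.63*b^2 + 1.06*b - 3.7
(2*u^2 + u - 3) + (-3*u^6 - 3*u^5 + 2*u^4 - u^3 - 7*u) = -3*u^6 - 3*u^5 + 2*u^4 - u^3 + 2*u^2 - 6*u - 3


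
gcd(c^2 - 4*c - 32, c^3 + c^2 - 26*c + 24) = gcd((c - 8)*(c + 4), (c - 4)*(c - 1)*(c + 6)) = 1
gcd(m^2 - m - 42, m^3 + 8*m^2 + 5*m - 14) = 1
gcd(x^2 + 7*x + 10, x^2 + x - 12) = 1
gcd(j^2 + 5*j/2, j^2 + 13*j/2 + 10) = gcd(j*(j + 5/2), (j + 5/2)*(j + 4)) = j + 5/2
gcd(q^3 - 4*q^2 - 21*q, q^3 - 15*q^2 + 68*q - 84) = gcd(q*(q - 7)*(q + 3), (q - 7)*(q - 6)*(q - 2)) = q - 7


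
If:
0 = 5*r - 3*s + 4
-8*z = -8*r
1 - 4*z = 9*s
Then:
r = -11/19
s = 7/19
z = -11/19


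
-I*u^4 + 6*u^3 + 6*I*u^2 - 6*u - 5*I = (u - 1)*(u + I)*(u + 5*I)*(-I*u - I)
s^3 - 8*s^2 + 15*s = s*(s - 5)*(s - 3)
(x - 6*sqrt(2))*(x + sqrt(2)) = x^2 - 5*sqrt(2)*x - 12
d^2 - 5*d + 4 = (d - 4)*(d - 1)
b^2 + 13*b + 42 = (b + 6)*(b + 7)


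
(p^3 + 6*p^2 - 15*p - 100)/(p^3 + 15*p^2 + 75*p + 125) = (p - 4)/(p + 5)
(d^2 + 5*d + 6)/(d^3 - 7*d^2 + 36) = (d + 3)/(d^2 - 9*d + 18)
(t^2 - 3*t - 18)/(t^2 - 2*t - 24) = (t + 3)/(t + 4)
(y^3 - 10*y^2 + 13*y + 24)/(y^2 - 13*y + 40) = (y^2 - 2*y - 3)/(y - 5)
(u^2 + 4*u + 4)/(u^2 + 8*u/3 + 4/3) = 3*(u + 2)/(3*u + 2)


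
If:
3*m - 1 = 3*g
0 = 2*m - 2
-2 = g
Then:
No Solution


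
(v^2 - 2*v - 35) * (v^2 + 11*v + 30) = v^4 + 9*v^3 - 27*v^2 - 445*v - 1050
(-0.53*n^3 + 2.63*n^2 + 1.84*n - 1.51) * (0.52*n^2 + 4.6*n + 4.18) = -0.2756*n^5 - 1.0704*n^4 + 10.8394*n^3 + 18.6722*n^2 + 0.7452*n - 6.3118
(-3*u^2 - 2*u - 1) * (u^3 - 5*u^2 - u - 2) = -3*u^5 + 13*u^4 + 12*u^3 + 13*u^2 + 5*u + 2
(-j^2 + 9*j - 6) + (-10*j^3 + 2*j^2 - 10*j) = -10*j^3 + j^2 - j - 6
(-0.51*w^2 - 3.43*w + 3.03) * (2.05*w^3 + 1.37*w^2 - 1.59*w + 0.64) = -1.0455*w^5 - 7.7302*w^4 + 2.3233*w^3 + 9.2784*w^2 - 7.0129*w + 1.9392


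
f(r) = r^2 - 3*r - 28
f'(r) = 2*r - 3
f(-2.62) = -13.28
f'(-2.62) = -8.24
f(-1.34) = -22.18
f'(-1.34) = -5.68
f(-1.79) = -19.43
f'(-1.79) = -6.58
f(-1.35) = -22.13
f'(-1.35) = -5.70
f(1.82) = -30.15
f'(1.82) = 0.64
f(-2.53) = -14.01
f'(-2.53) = -8.06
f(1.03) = -30.03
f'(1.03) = -0.94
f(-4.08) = 0.89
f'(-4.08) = -11.16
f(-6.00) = 26.00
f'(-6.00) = -15.00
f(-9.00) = 80.00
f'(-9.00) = -21.00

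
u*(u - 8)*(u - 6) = u^3 - 14*u^2 + 48*u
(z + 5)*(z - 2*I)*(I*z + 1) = I*z^3 + 3*z^2 + 5*I*z^2 + 15*z - 2*I*z - 10*I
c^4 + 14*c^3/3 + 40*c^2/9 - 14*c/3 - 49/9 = (c - 1)*(c + 1)*(c + 7/3)^2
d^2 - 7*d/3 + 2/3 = (d - 2)*(d - 1/3)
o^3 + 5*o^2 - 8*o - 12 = (o - 2)*(o + 1)*(o + 6)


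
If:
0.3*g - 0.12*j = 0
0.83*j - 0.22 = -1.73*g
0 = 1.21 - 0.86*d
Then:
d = 1.41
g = 0.06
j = 0.14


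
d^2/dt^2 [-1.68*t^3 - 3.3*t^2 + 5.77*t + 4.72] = -10.08*t - 6.6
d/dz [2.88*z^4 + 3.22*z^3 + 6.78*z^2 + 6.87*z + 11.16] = 11.52*z^3 + 9.66*z^2 + 13.56*z + 6.87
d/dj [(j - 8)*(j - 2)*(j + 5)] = 3*j^2 - 10*j - 34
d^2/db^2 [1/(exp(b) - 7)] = (exp(b) + 7)*exp(b)/(exp(b) - 7)^3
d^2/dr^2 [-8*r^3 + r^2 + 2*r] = 2 - 48*r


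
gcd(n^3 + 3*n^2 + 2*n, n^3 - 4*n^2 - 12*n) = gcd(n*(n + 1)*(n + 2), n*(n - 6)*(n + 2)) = n^2 + 2*n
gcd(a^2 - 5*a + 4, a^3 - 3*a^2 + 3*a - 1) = a - 1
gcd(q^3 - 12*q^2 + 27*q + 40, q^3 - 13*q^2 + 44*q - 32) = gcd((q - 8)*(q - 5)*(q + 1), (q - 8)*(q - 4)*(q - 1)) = q - 8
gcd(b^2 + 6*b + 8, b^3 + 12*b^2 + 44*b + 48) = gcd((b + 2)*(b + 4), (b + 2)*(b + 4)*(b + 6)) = b^2 + 6*b + 8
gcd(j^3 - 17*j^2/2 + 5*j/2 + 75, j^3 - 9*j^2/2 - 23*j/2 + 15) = j^2 - 7*j/2 - 15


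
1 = 1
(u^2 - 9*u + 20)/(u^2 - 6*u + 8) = (u - 5)/(u - 2)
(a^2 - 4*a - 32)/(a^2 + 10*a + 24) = (a - 8)/(a + 6)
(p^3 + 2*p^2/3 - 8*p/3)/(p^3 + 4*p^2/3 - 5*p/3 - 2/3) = p*(3*p - 4)/(3*p^2 - 2*p - 1)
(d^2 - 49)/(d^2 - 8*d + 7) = (d + 7)/(d - 1)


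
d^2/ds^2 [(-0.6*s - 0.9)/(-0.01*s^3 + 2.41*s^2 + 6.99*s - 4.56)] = (0.00036*s^5 - 0.08568*s^4 + 6.70656*s^3 + 30.65796*s^2 + 130.28418*s + 145.97874)/(1.0e-6*s^9 - 0.000723*s^8 + 0.172146*s^7 - 12.985399*s^6 - 120.98943*s^5 - 275.716179*s^4 + 119.995533*s^3 + 518.06844*s^2 - 436.041792*s + 94.818816)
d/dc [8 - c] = -1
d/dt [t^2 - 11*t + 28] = 2*t - 11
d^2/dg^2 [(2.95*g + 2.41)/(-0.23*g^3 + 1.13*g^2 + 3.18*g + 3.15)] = (-0.93633*g^5 + 3.070362*g^4 - 1.827226*g^3 - 33.53523*g^2 + 0.566316*g + 27.515322)/(0.012167*g^9 - 0.179331*g^8 + 0.376395*g^7 + 3.01609*g^6 - 0.291959999999998*g^5 - 32.524281*g^4 - 93.226167*g^3 - 129.199455*g^2 - 94.66065*g - 31.255875)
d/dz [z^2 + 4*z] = 2*z + 4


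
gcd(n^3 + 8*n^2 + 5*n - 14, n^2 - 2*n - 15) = 1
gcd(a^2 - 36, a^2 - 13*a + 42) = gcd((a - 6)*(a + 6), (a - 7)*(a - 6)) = a - 6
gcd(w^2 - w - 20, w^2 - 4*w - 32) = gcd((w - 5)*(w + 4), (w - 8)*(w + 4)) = w + 4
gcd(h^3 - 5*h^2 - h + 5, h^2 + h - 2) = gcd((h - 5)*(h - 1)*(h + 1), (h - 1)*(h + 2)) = h - 1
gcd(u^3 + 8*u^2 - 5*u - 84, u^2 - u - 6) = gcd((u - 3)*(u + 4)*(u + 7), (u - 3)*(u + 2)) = u - 3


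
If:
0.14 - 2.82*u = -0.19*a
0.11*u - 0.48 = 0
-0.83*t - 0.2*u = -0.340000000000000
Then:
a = 64.03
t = -0.64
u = 4.36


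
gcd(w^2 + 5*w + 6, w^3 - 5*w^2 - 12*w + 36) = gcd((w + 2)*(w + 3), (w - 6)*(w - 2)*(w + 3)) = w + 3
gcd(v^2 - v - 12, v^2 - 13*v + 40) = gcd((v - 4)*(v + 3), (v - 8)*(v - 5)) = 1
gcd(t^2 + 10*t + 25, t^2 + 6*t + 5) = t + 5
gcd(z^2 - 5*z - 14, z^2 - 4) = z + 2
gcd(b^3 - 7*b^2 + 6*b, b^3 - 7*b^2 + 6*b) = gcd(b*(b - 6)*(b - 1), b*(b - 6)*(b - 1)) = b^3 - 7*b^2 + 6*b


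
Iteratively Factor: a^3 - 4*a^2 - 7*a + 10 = (a + 2)*(a^2 - 6*a + 5) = (a - 1)*(a + 2)*(a - 5)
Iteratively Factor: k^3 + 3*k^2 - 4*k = (k + 4)*(k^2 - k) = (k - 1)*(k + 4)*(k)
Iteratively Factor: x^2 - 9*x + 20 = (x - 5)*(x - 4)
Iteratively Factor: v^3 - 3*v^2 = (v)*(v^2 - 3*v) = v^2*(v - 3)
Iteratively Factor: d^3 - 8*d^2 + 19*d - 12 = (d - 1)*(d^2 - 7*d + 12) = (d - 3)*(d - 1)*(d - 4)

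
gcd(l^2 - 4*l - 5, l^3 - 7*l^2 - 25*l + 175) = l - 5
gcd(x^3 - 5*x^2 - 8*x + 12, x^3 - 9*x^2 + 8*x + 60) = x^2 - 4*x - 12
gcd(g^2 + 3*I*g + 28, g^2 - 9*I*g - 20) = g - 4*I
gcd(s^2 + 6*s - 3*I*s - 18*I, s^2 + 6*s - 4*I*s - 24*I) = s + 6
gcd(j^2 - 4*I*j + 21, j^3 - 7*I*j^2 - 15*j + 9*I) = 1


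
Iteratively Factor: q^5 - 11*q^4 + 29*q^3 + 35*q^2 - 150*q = (q - 3)*(q^4 - 8*q^3 + 5*q^2 + 50*q) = (q - 3)*(q + 2)*(q^3 - 10*q^2 + 25*q) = (q - 5)*(q - 3)*(q + 2)*(q^2 - 5*q) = q*(q - 5)*(q - 3)*(q + 2)*(q - 5)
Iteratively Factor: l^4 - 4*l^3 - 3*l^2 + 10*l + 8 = (l - 4)*(l^3 - 3*l - 2) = (l - 4)*(l + 1)*(l^2 - l - 2) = (l - 4)*(l + 1)^2*(l - 2)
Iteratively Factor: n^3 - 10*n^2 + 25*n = (n - 5)*(n^2 - 5*n) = (n - 5)^2*(n)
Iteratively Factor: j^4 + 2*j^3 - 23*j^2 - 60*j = (j - 5)*(j^3 + 7*j^2 + 12*j) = (j - 5)*(j + 3)*(j^2 + 4*j) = j*(j - 5)*(j + 3)*(j + 4)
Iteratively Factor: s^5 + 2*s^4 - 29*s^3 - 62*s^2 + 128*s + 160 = (s - 5)*(s^4 + 7*s^3 + 6*s^2 - 32*s - 32) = (s - 5)*(s - 2)*(s^3 + 9*s^2 + 24*s + 16) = (s - 5)*(s - 2)*(s + 4)*(s^2 + 5*s + 4) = (s - 5)*(s - 2)*(s + 4)^2*(s + 1)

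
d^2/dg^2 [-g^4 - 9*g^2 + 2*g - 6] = -12*g^2 - 18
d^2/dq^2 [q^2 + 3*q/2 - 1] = 2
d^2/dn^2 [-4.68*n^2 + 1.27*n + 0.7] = -9.36000000000000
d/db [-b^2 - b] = -2*b - 1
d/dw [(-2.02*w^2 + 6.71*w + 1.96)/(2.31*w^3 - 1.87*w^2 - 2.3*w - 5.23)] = (4.6662*w^4 - 31.0002*w^3 + 3.6109*w^2 + 28.4596*w - 30.5853)/(5.3361*w^6 - 8.6394*w^5 - 7.1291*w^4 - 15.5606*w^3 + 24.8502*w^2 + 24.058*w + 27.3529)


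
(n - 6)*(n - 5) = n^2 - 11*n + 30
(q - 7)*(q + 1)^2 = q^3 - 5*q^2 - 13*q - 7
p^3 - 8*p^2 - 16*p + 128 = (p - 8)*(p - 4)*(p + 4)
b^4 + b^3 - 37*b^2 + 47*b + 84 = (b - 4)*(b - 3)*(b + 1)*(b + 7)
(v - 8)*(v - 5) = v^2 - 13*v + 40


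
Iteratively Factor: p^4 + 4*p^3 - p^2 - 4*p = (p)*(p^3 + 4*p^2 - p - 4) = p*(p - 1)*(p^2 + 5*p + 4) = p*(p - 1)*(p + 4)*(p + 1)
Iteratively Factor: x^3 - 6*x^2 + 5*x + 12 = (x - 3)*(x^2 - 3*x - 4) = (x - 3)*(x + 1)*(x - 4)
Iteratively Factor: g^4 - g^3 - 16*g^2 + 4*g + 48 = (g - 4)*(g^3 + 3*g^2 - 4*g - 12) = (g - 4)*(g - 2)*(g^2 + 5*g + 6) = (g - 4)*(g - 2)*(g + 3)*(g + 2)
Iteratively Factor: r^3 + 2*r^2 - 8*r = (r + 4)*(r^2 - 2*r) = r*(r + 4)*(r - 2)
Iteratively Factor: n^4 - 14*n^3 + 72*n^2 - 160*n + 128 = (n - 4)*(n^3 - 10*n^2 + 32*n - 32) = (n - 4)*(n - 2)*(n^2 - 8*n + 16) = (n - 4)^2*(n - 2)*(n - 4)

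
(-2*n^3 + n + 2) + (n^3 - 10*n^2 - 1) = -n^3 - 10*n^2 + n + 1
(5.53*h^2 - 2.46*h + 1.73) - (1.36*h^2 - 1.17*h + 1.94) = 4.17*h^2 - 1.29*h - 0.21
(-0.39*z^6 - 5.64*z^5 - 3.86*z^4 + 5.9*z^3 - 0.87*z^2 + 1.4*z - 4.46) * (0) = 0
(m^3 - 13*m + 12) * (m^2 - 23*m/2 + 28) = m^5 - 23*m^4/2 + 15*m^3 + 323*m^2/2 - 502*m + 336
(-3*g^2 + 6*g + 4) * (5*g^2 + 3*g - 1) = -15*g^4 + 21*g^3 + 41*g^2 + 6*g - 4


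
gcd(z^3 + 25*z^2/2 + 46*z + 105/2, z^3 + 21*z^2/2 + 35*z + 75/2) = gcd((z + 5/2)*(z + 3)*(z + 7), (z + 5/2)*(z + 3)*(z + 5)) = z^2 + 11*z/2 + 15/2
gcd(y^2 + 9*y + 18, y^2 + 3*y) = y + 3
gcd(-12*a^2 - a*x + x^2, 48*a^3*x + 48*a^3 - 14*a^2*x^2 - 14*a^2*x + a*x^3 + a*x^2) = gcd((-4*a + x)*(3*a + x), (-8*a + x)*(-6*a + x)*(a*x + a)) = 1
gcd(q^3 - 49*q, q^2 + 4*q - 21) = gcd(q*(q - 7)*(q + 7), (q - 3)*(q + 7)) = q + 7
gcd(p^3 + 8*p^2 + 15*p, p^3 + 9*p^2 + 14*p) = p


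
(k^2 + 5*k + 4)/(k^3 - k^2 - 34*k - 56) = (k + 1)/(k^2 - 5*k - 14)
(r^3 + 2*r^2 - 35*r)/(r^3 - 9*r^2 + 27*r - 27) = r*(r^2 + 2*r - 35)/(r^3 - 9*r^2 + 27*r - 27)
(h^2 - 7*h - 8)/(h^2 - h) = (h^2 - 7*h - 8)/(h*(h - 1))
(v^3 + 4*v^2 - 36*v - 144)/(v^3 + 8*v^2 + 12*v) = (v^2 - 2*v - 24)/(v*(v + 2))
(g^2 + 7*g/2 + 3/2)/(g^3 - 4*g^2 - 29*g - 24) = (g + 1/2)/(g^2 - 7*g - 8)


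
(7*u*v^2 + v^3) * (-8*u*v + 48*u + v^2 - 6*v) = -56*u^2*v^3 + 336*u^2*v^2 - u*v^4 + 6*u*v^3 + v^5 - 6*v^4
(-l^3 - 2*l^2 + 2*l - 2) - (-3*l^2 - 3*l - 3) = -l^3 + l^2 + 5*l + 1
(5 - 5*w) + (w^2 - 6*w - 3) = w^2 - 11*w + 2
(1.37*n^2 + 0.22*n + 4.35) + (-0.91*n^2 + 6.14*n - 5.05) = 0.46*n^2 + 6.36*n - 0.7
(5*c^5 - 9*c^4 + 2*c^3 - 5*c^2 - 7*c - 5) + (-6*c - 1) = 5*c^5 - 9*c^4 + 2*c^3 - 5*c^2 - 13*c - 6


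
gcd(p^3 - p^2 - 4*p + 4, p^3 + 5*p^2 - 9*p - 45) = 1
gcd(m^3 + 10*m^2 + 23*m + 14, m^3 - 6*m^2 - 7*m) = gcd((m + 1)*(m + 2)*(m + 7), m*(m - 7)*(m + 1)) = m + 1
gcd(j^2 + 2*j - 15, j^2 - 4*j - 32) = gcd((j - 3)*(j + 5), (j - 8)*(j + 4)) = 1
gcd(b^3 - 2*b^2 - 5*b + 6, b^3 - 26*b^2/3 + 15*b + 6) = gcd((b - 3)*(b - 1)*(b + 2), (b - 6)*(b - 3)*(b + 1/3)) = b - 3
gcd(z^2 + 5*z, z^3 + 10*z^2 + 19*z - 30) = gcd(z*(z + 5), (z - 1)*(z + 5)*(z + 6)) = z + 5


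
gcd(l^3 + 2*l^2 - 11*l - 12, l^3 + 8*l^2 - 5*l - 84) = l^2 + l - 12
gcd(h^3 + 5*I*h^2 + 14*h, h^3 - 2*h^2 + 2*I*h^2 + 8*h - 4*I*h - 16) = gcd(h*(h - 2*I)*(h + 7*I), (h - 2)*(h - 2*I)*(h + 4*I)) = h - 2*I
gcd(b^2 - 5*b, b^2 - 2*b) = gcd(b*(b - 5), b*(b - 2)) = b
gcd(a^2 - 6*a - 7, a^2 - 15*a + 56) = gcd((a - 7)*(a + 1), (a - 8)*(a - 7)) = a - 7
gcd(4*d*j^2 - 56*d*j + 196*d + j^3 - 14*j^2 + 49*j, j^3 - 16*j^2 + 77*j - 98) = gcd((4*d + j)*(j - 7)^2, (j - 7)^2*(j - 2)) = j^2 - 14*j + 49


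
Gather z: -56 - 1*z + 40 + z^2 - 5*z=z^2 - 6*z - 16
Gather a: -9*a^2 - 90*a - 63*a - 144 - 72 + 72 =-9*a^2 - 153*a - 144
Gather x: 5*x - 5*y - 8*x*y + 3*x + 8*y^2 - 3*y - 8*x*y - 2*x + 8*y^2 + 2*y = x*(6 - 16*y) + 16*y^2 - 6*y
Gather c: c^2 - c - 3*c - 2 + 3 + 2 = c^2 - 4*c + 3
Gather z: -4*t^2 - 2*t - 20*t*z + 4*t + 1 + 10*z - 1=-4*t^2 + 2*t + z*(10 - 20*t)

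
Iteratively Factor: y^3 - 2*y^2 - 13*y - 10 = (y + 1)*(y^2 - 3*y - 10) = (y + 1)*(y + 2)*(y - 5)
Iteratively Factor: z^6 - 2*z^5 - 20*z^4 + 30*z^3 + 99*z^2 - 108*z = (z - 3)*(z^5 + z^4 - 17*z^3 - 21*z^2 + 36*z) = (z - 3)*(z - 1)*(z^4 + 2*z^3 - 15*z^2 - 36*z) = (z - 4)*(z - 3)*(z - 1)*(z^3 + 6*z^2 + 9*z) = (z - 4)*(z - 3)*(z - 1)*(z + 3)*(z^2 + 3*z) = (z - 4)*(z - 3)*(z - 1)*(z + 3)^2*(z)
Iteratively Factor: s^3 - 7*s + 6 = (s + 3)*(s^2 - 3*s + 2) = (s - 1)*(s + 3)*(s - 2)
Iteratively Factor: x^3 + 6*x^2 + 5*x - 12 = (x + 3)*(x^2 + 3*x - 4) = (x + 3)*(x + 4)*(x - 1)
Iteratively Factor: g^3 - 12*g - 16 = (g - 4)*(g^2 + 4*g + 4) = (g - 4)*(g + 2)*(g + 2)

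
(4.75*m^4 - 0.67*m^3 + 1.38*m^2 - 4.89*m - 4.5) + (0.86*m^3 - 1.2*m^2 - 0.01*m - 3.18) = 4.75*m^4 + 0.19*m^3 + 0.18*m^2 - 4.9*m - 7.68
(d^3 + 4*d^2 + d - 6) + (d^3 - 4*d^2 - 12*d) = 2*d^3 - 11*d - 6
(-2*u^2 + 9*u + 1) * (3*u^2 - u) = -6*u^4 + 29*u^3 - 6*u^2 - u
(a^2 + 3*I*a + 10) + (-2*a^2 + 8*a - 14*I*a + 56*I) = -a^2 + 8*a - 11*I*a + 10 + 56*I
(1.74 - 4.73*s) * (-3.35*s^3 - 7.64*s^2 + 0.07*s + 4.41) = 15.8455*s^4 + 30.3082*s^3 - 13.6247*s^2 - 20.7375*s + 7.6734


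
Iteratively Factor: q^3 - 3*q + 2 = (q + 2)*(q^2 - 2*q + 1) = (q - 1)*(q + 2)*(q - 1)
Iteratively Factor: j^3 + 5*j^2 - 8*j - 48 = (j + 4)*(j^2 + j - 12) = (j + 4)^2*(j - 3)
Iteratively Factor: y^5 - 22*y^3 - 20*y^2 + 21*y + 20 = (y - 5)*(y^4 + 5*y^3 + 3*y^2 - 5*y - 4) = (y - 5)*(y + 4)*(y^3 + y^2 - y - 1) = (y - 5)*(y + 1)*(y + 4)*(y^2 - 1) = (y - 5)*(y + 1)^2*(y + 4)*(y - 1)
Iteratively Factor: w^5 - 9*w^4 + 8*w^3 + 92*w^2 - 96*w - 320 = (w - 4)*(w^4 - 5*w^3 - 12*w^2 + 44*w + 80) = (w - 4)^2*(w^3 - w^2 - 16*w - 20) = (w - 5)*(w - 4)^2*(w^2 + 4*w + 4) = (w - 5)*(w - 4)^2*(w + 2)*(w + 2)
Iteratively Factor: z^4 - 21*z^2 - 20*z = (z + 1)*(z^3 - z^2 - 20*z) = (z + 1)*(z + 4)*(z^2 - 5*z) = (z - 5)*(z + 1)*(z + 4)*(z)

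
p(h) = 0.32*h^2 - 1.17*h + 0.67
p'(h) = 0.64*h - 1.17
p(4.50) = 1.88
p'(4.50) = 1.71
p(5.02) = 2.86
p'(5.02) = 2.04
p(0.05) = 0.61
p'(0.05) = -1.14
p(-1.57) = 3.30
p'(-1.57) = -2.17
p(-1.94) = 4.14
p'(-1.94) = -2.41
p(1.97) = -0.39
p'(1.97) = 0.09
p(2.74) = -0.13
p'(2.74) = 0.58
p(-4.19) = 11.19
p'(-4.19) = -3.85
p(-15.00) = 90.22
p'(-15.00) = -10.77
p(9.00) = 16.06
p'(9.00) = 4.59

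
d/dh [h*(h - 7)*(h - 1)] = 3*h^2 - 16*h + 7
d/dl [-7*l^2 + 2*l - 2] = 2 - 14*l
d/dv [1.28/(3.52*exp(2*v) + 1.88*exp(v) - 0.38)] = (-9.0112*exp(v) - 2.4064)*exp(v)/(3.52*exp(2*v) + 1.88*exp(v) - 0.38)^2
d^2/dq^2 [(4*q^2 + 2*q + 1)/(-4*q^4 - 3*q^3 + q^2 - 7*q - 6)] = 2*(-192*q^8 - 336*q^7 - 404*q^6 + 462*q^5 + 1572*q^4 + 964*q^3 + 222*q^2 + 39*q - 115)/(64*q^12 + 144*q^11 + 60*q^10 + 291*q^9 + 777*q^8 + 462*q^7 + 479*q^6 + 1362*q^5 + 1059*q^4 + 415*q^3 + 774*q^2 + 756*q + 216)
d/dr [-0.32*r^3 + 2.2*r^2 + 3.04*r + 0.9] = -0.96*r^2 + 4.4*r + 3.04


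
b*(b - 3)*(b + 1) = b^3 - 2*b^2 - 3*b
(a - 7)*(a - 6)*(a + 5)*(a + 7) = a^4 - a^3 - 79*a^2 + 49*a + 1470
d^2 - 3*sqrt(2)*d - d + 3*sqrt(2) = (d - 1)*(d - 3*sqrt(2))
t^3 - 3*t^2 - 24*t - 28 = (t - 7)*(t + 2)^2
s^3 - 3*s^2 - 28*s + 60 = (s - 6)*(s - 2)*(s + 5)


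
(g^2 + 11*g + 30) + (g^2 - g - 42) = 2*g^2 + 10*g - 12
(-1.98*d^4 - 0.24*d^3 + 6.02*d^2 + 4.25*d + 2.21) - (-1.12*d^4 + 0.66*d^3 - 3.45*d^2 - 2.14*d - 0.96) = -0.86*d^4 - 0.9*d^3 + 9.47*d^2 + 6.39*d + 3.17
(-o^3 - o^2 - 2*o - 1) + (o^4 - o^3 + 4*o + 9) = o^4 - 2*o^3 - o^2 + 2*o + 8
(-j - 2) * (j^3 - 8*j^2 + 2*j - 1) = -j^4 + 6*j^3 + 14*j^2 - 3*j + 2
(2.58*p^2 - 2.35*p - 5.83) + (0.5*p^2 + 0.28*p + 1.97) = 3.08*p^2 - 2.07*p - 3.86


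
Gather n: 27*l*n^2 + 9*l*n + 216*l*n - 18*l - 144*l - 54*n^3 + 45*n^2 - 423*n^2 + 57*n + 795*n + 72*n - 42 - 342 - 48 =-162*l - 54*n^3 + n^2*(27*l - 378) + n*(225*l + 924) - 432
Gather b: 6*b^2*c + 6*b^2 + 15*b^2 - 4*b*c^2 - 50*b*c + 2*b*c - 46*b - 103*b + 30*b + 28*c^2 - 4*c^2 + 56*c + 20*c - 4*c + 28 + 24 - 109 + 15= b^2*(6*c + 21) + b*(-4*c^2 - 48*c - 119) + 24*c^2 + 72*c - 42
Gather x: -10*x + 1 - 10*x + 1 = 2 - 20*x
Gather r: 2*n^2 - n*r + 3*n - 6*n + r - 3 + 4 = 2*n^2 - 3*n + r*(1 - n) + 1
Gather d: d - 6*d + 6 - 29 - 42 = -5*d - 65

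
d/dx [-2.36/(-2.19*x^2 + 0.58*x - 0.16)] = (1.3688 - 10.3368*x)/(2.19*x^2 - 0.58*x + 0.16)^2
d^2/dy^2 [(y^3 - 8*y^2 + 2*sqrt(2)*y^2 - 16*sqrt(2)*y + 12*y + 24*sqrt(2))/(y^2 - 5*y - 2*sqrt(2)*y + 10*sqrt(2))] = 2*(-12*sqrt(2)*y^3 + 13*y^3 - 240*y^2 + 162*sqrt(2)*y^2 - 720*sqrt(2)*y + 1272*y - 2240 + 1152*sqrt(2))/(y^6 - 15*y^5 - 6*sqrt(2)*y^5 + 99*y^4 + 90*sqrt(2)*y^4 - 466*sqrt(2)*y^3 - 485*y^3 + 990*sqrt(2)*y^2 + 1800*y^2 - 3000*y - 1200*sqrt(2)*y + 2000*sqrt(2))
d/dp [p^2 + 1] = 2*p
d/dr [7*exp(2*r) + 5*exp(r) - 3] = (14*exp(r) + 5)*exp(r)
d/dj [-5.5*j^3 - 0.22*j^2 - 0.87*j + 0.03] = -16.5*j^2 - 0.44*j - 0.87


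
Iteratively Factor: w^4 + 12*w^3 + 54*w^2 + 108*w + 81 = (w + 3)*(w^3 + 9*w^2 + 27*w + 27) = (w + 3)^2*(w^2 + 6*w + 9) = (w + 3)^3*(w + 3)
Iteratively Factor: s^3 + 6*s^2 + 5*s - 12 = (s + 3)*(s^2 + 3*s - 4) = (s - 1)*(s + 3)*(s + 4)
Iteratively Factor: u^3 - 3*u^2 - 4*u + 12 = (u - 2)*(u^2 - u - 6) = (u - 3)*(u - 2)*(u + 2)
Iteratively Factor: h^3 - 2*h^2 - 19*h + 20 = (h - 5)*(h^2 + 3*h - 4) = (h - 5)*(h + 4)*(h - 1)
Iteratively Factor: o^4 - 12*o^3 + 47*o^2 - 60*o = (o - 4)*(o^3 - 8*o^2 + 15*o) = (o - 4)*(o - 3)*(o^2 - 5*o) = o*(o - 4)*(o - 3)*(o - 5)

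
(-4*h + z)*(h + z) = -4*h^2 - 3*h*z + z^2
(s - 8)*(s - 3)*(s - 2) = s^3 - 13*s^2 + 46*s - 48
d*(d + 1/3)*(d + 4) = d^3 + 13*d^2/3 + 4*d/3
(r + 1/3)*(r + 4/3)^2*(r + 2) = r^4 + 5*r^3 + 26*r^2/3 + 160*r/27 + 32/27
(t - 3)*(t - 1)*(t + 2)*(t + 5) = t^4 + 3*t^3 - 15*t^2 - 19*t + 30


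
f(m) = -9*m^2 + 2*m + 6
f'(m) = 2 - 18*m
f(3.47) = -95.43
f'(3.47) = -60.46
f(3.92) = -124.46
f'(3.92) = -68.56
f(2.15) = -31.30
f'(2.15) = -36.70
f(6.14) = -321.02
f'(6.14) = -108.52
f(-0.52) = 2.53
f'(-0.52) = 11.36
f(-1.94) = -31.75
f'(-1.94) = 36.92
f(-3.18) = -91.37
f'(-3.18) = 59.24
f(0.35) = 5.60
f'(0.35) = -4.30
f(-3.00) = -81.00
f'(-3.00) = 56.00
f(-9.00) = -741.00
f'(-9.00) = 164.00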